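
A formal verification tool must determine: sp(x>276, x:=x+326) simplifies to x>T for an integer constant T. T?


Formula: sp(P, x:=E) = exists old_x. (x = E[old_x/x]) AND P[old_x/x] (old_x is the value of x before the assignment; eliminate old_x by solving x = E[old_x/x] for old_x)
Step 1: Precondition P: x>276, i.e. old_x > 276
Step 2: Assignment gives x = old_x + 326, so old_x = x - 326
Step 3: Substitute into P: x - 326 > 276
Step 4: Simplify: x > 276+326 = 602

602


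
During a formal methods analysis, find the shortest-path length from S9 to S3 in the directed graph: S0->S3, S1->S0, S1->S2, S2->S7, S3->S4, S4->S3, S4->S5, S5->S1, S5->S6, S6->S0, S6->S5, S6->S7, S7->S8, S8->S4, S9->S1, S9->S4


BFS layer-by-layer from S9:
  dist 0: {S9}
  dist 1: {S1, S4}
  dist 2: {S0, S2, S3, S5}
  -> S3 reached at distance 2
Shortest path length = 2

2


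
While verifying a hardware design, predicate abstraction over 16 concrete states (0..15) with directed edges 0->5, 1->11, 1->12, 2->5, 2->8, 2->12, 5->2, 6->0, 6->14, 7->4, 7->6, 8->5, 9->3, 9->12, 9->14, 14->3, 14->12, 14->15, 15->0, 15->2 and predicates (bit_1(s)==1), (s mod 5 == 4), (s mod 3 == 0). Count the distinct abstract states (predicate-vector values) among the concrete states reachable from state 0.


BFS from 0:
Concrete reachable: {0, 2, 5, 8, 12}
Abstract via predicates (bit_1(s)==1), (s mod 5 == 4), (s mod 3 == 0):
  (0,0,0) <- {5, 8}
  (0,0,1) <- {0, 12}
  (1,0,0) <- {2}
Distinct abstract states = 3

3


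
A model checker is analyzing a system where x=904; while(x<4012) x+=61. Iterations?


Step 1: x goes from 904 toward 4012 by 61; the body runs while x<4012, so iterations = ceil((bound-start)/step)
Step 2: Distance=3108
Step 3: ceil(3108/61)=51

51


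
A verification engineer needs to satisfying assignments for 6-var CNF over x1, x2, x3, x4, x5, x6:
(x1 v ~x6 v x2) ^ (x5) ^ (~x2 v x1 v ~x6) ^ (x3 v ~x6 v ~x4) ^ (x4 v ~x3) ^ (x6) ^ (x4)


CNF with 7 clauses over 6 vars (64 assignments).
An assignment satisfies CNF iff every clause has >=1 true literal.
Check each row (bits = x1,x2,x3,x4,x5,x6; clause T/F shown):
  row 0 [000000]: clauses=TFTTTFF -> 0
  row 1 [000001]: clauses=FFTTTTF -> 0
  row 2 [000010]: clauses=TTTTTFF -> 0
  row 3 [000011]: clauses=FTTTTTF -> 0
  row 4 [000100]: clauses=TFTTTFT -> 0
  (every remaining row is evaluated the same way; all 64 results are listed next)
Full result column, 8 rows per line (x1,x2,x3 fixed per line; x4,x5,x6 runs 000..111 left to right):
  rows 0-7 [x1,x2,x3=000]: 00000000  (ones: 0)
  rows 8-15 [x1,x2,x3=001]: 00000000  (ones: 0)
  rows 16-23 [x1,x2,x3=010]: 00000000  (ones: 0)
  rows 24-31 [x1,x2,x3=011]: 00000000  (ones: 0)
  rows 32-39 [x1,x2,x3=100]: 00000000  (ones: 0)
  rows 40-47 [x1,x2,x3=101]: 00000001  (ones: 1)
  rows 48-55 [x1,x2,x3=110]: 00000000  (ones: 0)
  rows 56-63 [x1,x2,x3=111]: 00000001  (ones: 1)
Satisfying assignments = 0+0+0+0+0+1+0+1 = 2

2


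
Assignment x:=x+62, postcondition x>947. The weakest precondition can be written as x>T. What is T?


Formula: wp(x:=E, P) = P[E/x] (substitute E for x in postcondition)
Step 1: Postcondition: x>947
Step 2: Substitute x+62 for x: x+62>947
Step 3: Solve for x: x > 947-62 = 885

885


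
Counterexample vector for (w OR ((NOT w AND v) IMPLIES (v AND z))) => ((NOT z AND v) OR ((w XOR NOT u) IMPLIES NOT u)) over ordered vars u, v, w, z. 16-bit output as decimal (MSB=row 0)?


F1 = (w OR ((NOT w AND v) IMPLIES (v AND z)))
F2 = ((NOT z AND v) OR ((w XOR NOT u) IMPLIES NOT u))
Counterexample to F1=>F2 is where F1=1 and F2=0.
Evaluate each row (bits = u,v,w,z, MSB first):
  row 0 [0000]: F1=1 F2=1 -> F1&~F2 -> 0
  row 1 [0001]: F1=1 F2=1 -> F1&~F2 -> 0
  row 2 [0010]: F1=1 F2=1 -> F1&~F2 -> 0
  row 3 [0011]: F1=1 F2=1 -> F1&~F2 -> 0
  row 4 [0100]: F1=0 F2=1 -> F1&~F2 -> 0
  row 5 [0101]: F1=1 F2=1 -> F1&~F2 -> 0
  row 6 [0110]: F1=1 F2=1 -> F1&~F2 -> 0
  row 7 [0111]: F1=1 F2=1 -> F1&~F2 -> 0
  row 8 [1000]: F1=1 F2=1 -> F1&~F2 -> 0
  row 9 [1001]: F1=1 F2=1 -> F1&~F2 -> 0
  row 10 [1010]: F1=1 F2=0 -> F1&~F2 -> 1
  row 11 [1011]: F1=1 F2=0 -> F1&~F2 -> 1
  row 12 [1100]: F1=0 F2=1 -> F1&~F2 -> 0
  row 13 [1101]: F1=1 F2=1 -> F1&~F2 -> 0
  row 14 [1110]: F1=1 F2=1 -> F1&~F2 -> 0
  row 15 [1111]: F1=1 F2=0 -> F1&~F2 -> 1
Full result column, 4 rows per line (u,v fixed per line; w,z runs 00..11 left to right):
  rows 0-3 [u,v=00]: 0000  = hex 0
  rows 4-7 [u,v=01]: 0000  = hex 0
  rows 8-11 [u,v=10]: 0011  = hex 3
  rows 12-15 [u,v=11]: 0001  = hex 1
Counterexample vector (row 0 .. row 15) = 0000000000110001
Output column grouped in 4s = 0000 0000 0011 0001 = 0x0031
Convert to decimal digit by digit (value = value*16 + digit):
  0 -> 0
  0*16 + 0 = 0
  0*16 + 3 = 3
  3*16 + 1 = 49
Decimal = 49

49


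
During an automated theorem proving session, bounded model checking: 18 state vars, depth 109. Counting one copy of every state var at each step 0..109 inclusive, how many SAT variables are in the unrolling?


BMC unrolls to depth k, creating one copy of each state var for steps 0..k.
Step count = 109 + 1 = 110 (steps 0 through 109)
Vars per step = 18
Total = 18 * 110 = 1980

1980


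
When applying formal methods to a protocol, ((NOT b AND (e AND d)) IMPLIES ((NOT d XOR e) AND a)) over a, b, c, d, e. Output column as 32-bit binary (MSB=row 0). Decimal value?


Formula: ((NOT b AND (e AND d)) IMPLIES ((NOT d XOR e) AND a)) over a, b, c, d, e (32 rows)
Evaluate each row (bits = a,b,c,d,e, MSB first):
  row 0 [00000]: ((NOT 0 AND (0 AND 0)) IMPLIES ((NOT 0 XOR 0) AND 0)) -> 1
  row 1 [00001]: ((NOT 0 AND (1 AND 0)) IMPLIES ((NOT 0 XOR 1) AND 0)) -> 1
  row 2 [00010]: ((NOT 0 AND (0 AND 1)) IMPLIES ((NOT 1 XOR 0) AND 0)) -> 1
  row 3 [00011]: ((NOT 0 AND (1 AND 1)) IMPLIES ((NOT 1 XOR 1) AND 0)) -> 0
  row 4 [00100]: ((NOT 0 AND (0 AND 0)) IMPLIES ((NOT 0 XOR 0) AND 0)) -> 1
  row 5 [00101]: ((NOT 0 AND (1 AND 0)) IMPLIES ((NOT 0 XOR 1) AND 0)) -> 1
  row 6 [00110]: ((NOT 0 AND (0 AND 1)) IMPLIES ((NOT 1 XOR 0) AND 0)) -> 1
  row 7 [00111]: ((NOT 0 AND (1 AND 1)) IMPLIES ((NOT 1 XOR 1) AND 0)) -> 0
  row 8 [01000]: ((NOT 1 AND (0 AND 0)) IMPLIES ((NOT 0 XOR 0) AND 0)) -> 1
  row 9 [01001]: ((NOT 1 AND (1 AND 0)) IMPLIES ((NOT 0 XOR 1) AND 0)) -> 1
  row 10 [01010]: ((NOT 1 AND (0 AND 1)) IMPLIES ((NOT 1 XOR 0) AND 0)) -> 1
  row 11 [01011]: ((NOT 1 AND (1 AND 1)) IMPLIES ((NOT 1 XOR 1) AND 0)) -> 1
  row 12 [01100]: ((NOT 1 AND (0 AND 0)) IMPLIES ((NOT 0 XOR 0) AND 0)) -> 1
  row 13 [01101]: ((NOT 1 AND (1 AND 0)) IMPLIES ((NOT 0 XOR 1) AND 0)) -> 1
  row 14 [01110]: ((NOT 1 AND (0 AND 1)) IMPLIES ((NOT 1 XOR 0) AND 0)) -> 1
  row 15 [01111]: ((NOT 1 AND (1 AND 1)) IMPLIES ((NOT 1 XOR 1) AND 0)) -> 1
  row 16 [10000]: ((NOT 0 AND (0 AND 0)) IMPLIES ((NOT 0 XOR 0) AND 1)) -> 1
  row 17 [10001]: ((NOT 0 AND (1 AND 0)) IMPLIES ((NOT 0 XOR 1) AND 1)) -> 1
  row 18 [10010]: ((NOT 0 AND (0 AND 1)) IMPLIES ((NOT 1 XOR 0) AND 1)) -> 1
  row 19 [10011]: ((NOT 0 AND (1 AND 1)) IMPLIES ((NOT 1 XOR 1) AND 1)) -> 1
  row 20 [10100]: ((NOT 0 AND (0 AND 0)) IMPLIES ((NOT 0 XOR 0) AND 1)) -> 1
  row 21 [10101]: ((NOT 0 AND (1 AND 0)) IMPLIES ((NOT 0 XOR 1) AND 1)) -> 1
  row 22 [10110]: ((NOT 0 AND (0 AND 1)) IMPLIES ((NOT 1 XOR 0) AND 1)) -> 1
  row 23 [10111]: ((NOT 0 AND (1 AND 1)) IMPLIES ((NOT 1 XOR 1) AND 1)) -> 1
  row 24 [11000]: ((NOT 1 AND (0 AND 0)) IMPLIES ((NOT 0 XOR 0) AND 1)) -> 1
  row 25 [11001]: ((NOT 1 AND (1 AND 0)) IMPLIES ((NOT 0 XOR 1) AND 1)) -> 1
  row 26 [11010]: ((NOT 1 AND (0 AND 1)) IMPLIES ((NOT 1 XOR 0) AND 1)) -> 1
  row 27 [11011]: ((NOT 1 AND (1 AND 1)) IMPLIES ((NOT 1 XOR 1) AND 1)) -> 1
  row 28 [11100]: ((NOT 1 AND (0 AND 0)) IMPLIES ((NOT 0 XOR 0) AND 1)) -> 1
  row 29 [11101]: ((NOT 1 AND (1 AND 0)) IMPLIES ((NOT 0 XOR 1) AND 1)) -> 1
  row 30 [11110]: ((NOT 1 AND (0 AND 1)) IMPLIES ((NOT 1 XOR 0) AND 1)) -> 1
  row 31 [11111]: ((NOT 1 AND (1 AND 1)) IMPLIES ((NOT 1 XOR 1) AND 1)) -> 1
Full result column, 4 rows per line (a,b,c fixed per line; d,e runs 00..11 left to right):
  rows 0-3 [a,b,c=000]: 1110  = hex E
  rows 4-7 [a,b,c=001]: 1110  = hex E
  rows 8-11 [a,b,c=010]: 1111  = hex F
  rows 12-15 [a,b,c=011]: 1111  = hex F
  rows 16-19 [a,b,c=100]: 1111  = hex F
  rows 20-23 [a,b,c=101]: 1111  = hex F
  rows 24-27 [a,b,c=110]: 1111  = hex F
  rows 28-31 [a,b,c=111]: 1111  = hex F
Output column (row 0 .. row 31) = 11101110111111111111111111111111
Output column grouped in 4s = 1110 1110 1111 1111 1111 1111 1111 1111 = 0xEEFFFFFF
Convert to decimal digit by digit (value = value*16 + digit):
  E -> 14
  14*16 + 14 (E) = 238
  238*16 + 15 (F) = 3823
  3823*16 + 15 (F) = 61183
  61183*16 + 15 (F) = 978943
  978943*16 + 15 (F) = 15663103
  15663103*16 + 15 (F) = 250609663
  250609663*16 + 15 (F) = 4009754623
Decimal = 4009754623

4009754623


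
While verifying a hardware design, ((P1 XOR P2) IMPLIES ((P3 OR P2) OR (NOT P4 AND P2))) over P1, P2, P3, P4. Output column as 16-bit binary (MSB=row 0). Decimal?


Formula: ((P1 XOR P2) IMPLIES ((P3 OR P2) OR (NOT P4 AND P2))) over P1, P2, P3, P4 (16 rows)
Evaluate each row (bits = P1,P2,P3,P4, MSB first):
  row 0 [0000]: ((0 XOR 0) IMPLIES ((0 OR 0) OR (NOT 0 AND 0))) -> 1
  row 1 [0001]: ((0 XOR 0) IMPLIES ((0 OR 0) OR (NOT 1 AND 0))) -> 1
  row 2 [0010]: ((0 XOR 0) IMPLIES ((1 OR 0) OR (NOT 0 AND 0))) -> 1
  row 3 [0011]: ((0 XOR 0) IMPLIES ((1 OR 0) OR (NOT 1 AND 0))) -> 1
  row 4 [0100]: ((0 XOR 1) IMPLIES ((0 OR 1) OR (NOT 0 AND 1))) -> 1
  row 5 [0101]: ((0 XOR 1) IMPLIES ((0 OR 1) OR (NOT 1 AND 1))) -> 1
  row 6 [0110]: ((0 XOR 1) IMPLIES ((1 OR 1) OR (NOT 0 AND 1))) -> 1
  row 7 [0111]: ((0 XOR 1) IMPLIES ((1 OR 1) OR (NOT 1 AND 1))) -> 1
  row 8 [1000]: ((1 XOR 0) IMPLIES ((0 OR 0) OR (NOT 0 AND 0))) -> 0
  row 9 [1001]: ((1 XOR 0) IMPLIES ((0 OR 0) OR (NOT 1 AND 0))) -> 0
  row 10 [1010]: ((1 XOR 0) IMPLIES ((1 OR 0) OR (NOT 0 AND 0))) -> 1
  row 11 [1011]: ((1 XOR 0) IMPLIES ((1 OR 0) OR (NOT 1 AND 0))) -> 1
  row 12 [1100]: ((1 XOR 1) IMPLIES ((0 OR 1) OR (NOT 0 AND 1))) -> 1
  row 13 [1101]: ((1 XOR 1) IMPLIES ((0 OR 1) OR (NOT 1 AND 1))) -> 1
  row 14 [1110]: ((1 XOR 1) IMPLIES ((1 OR 1) OR (NOT 0 AND 1))) -> 1
  row 15 [1111]: ((1 XOR 1) IMPLIES ((1 OR 1) OR (NOT 1 AND 1))) -> 1
Full result column, 4 rows per line (P1,P2 fixed per line; P3,P4 runs 00..11 left to right):
  rows 0-3 [P1,P2=00]: 1111  = hex F
  rows 4-7 [P1,P2=01]: 1111  = hex F
  rows 8-11 [P1,P2=10]: 0011  = hex 3
  rows 12-15 [P1,P2=11]: 1111  = hex F
Output column (row 0 .. row 15) = 1111111100111111
Output column grouped in 4s = 1111 1111 0011 1111 = 0xFF3F
Convert to decimal digit by digit (value = value*16 + digit):
  F -> 15
  15*16 + 15 (F) = 255
  255*16 + 3 = 4083
  4083*16 + 15 (F) = 65343
Decimal = 65343

65343


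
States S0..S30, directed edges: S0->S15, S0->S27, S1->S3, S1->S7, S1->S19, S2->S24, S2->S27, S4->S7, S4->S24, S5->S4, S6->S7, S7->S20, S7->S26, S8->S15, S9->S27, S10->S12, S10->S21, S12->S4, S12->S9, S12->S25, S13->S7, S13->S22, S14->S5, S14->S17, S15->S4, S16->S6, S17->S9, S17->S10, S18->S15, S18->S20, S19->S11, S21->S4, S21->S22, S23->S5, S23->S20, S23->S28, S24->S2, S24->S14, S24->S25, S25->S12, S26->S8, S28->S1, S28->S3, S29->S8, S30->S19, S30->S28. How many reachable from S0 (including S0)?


BFS from S0:
  layer 0: {S0}
  layer 1: {S15, S27}
  layer 2: {S4}
  layer 3: {S7, S24}
  layer 4: {S2, S14, S20, S25, S26}
  layer 5: {S5, S8, S12, S17}
  layer 6: {S9, S10}
  layer 7: {S21}
  layer 8: {S22}
Reachable set: {S0, S2, S4, S5, S7, S8, S9, S10, S12, S14, S15, S17, S20, S21, S22, S24, S25, S26, S27}
Count = 19

19


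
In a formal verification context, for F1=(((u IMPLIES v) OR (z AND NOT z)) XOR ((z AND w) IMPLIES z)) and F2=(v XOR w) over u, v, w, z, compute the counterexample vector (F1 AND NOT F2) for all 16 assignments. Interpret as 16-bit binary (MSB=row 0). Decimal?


F1 = (((u IMPLIES v) OR (z AND NOT z)) XOR ((z AND w) IMPLIES z))
F2 = (v XOR w)
Counterexample to F1=>F2 is where F1=1 and F2=0.
Evaluate each row (bits = u,v,w,z, MSB first):
  row 0 [0000]: F1=0 F2=0 -> F1&~F2 -> 0
  row 1 [0001]: F1=0 F2=0 -> F1&~F2 -> 0
  row 2 [0010]: F1=0 F2=1 -> F1&~F2 -> 0
  row 3 [0011]: F1=0 F2=1 -> F1&~F2 -> 0
  row 4 [0100]: F1=0 F2=1 -> F1&~F2 -> 0
  row 5 [0101]: F1=0 F2=1 -> F1&~F2 -> 0
  row 6 [0110]: F1=0 F2=0 -> F1&~F2 -> 0
  row 7 [0111]: F1=0 F2=0 -> F1&~F2 -> 0
  row 8 [1000]: F1=1 F2=0 -> F1&~F2 -> 1
  row 9 [1001]: F1=1 F2=0 -> F1&~F2 -> 1
  row 10 [1010]: F1=1 F2=1 -> F1&~F2 -> 0
  row 11 [1011]: F1=1 F2=1 -> F1&~F2 -> 0
  row 12 [1100]: F1=0 F2=1 -> F1&~F2 -> 0
  row 13 [1101]: F1=0 F2=1 -> F1&~F2 -> 0
  row 14 [1110]: F1=0 F2=0 -> F1&~F2 -> 0
  row 15 [1111]: F1=0 F2=0 -> F1&~F2 -> 0
Full result column, 4 rows per line (u,v fixed per line; w,z runs 00..11 left to right):
  rows 0-3 [u,v=00]: 0000  = hex 0
  rows 4-7 [u,v=01]: 0000  = hex 0
  rows 8-11 [u,v=10]: 1100  = hex C
  rows 12-15 [u,v=11]: 0000  = hex 0
Counterexample vector (row 0 .. row 15) = 0000000011000000
Output column grouped in 4s = 0000 0000 1100 0000 = 0x00C0
Convert to decimal digit by digit (value = value*16 + digit):
  0 -> 0
  0*16 + 0 = 0
  0*16 + 12 (C) = 12
  12*16 + 0 = 192
Decimal = 192

192


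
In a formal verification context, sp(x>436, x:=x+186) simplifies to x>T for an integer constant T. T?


Formula: sp(P, x:=E) = exists old_x. (x = E[old_x/x]) AND P[old_x/x] (old_x is the value of x before the assignment; eliminate old_x by solving x = E[old_x/x] for old_x)
Step 1: Precondition P: x>436, i.e. old_x > 436
Step 2: Assignment gives x = old_x + 186, so old_x = x - 186
Step 3: Substitute into P: x - 186 > 436
Step 4: Simplify: x > 436+186 = 622

622


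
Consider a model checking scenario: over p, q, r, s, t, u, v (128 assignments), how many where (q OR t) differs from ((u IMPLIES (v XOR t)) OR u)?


F1 = (q OR t)
F2 = ((u IMPLIES (v XOR t)) OR u)
Evaluate both on each of 128 rows (bits = p,q,r,s,t,u,v):
  row 0 [0000000]: F1=0 F2=1 (differ) -> 1
  row 1 [0000001]: F1=0 F2=1 (differ) -> 1
  row 2 [0000010]: F1=0 F2=1 (differ) -> 1
  row 3 [0000011]: F1=0 F2=1 (differ) -> 1
  row 4 [0000100]: F1=1 F2=1 -> 0
  (every remaining row is evaluated the same way; all 128 results are listed next)
Full result column, 8 rows per line (p,q,r,s fixed per line; t,u,v runs 000..111 left to right):
  rows 0-7 [p,q,r,s=0000]: 11110000  (ones: 4)
  rows 8-15 [p,q,r,s=0001]: 11110000  (ones: 4)
  rows 16-23 [p,q,r,s=0010]: 11110000  (ones: 4)
  rows 24-31 [p,q,r,s=0011]: 11110000  (ones: 4)
  rows 32-39 [p,q,r,s=0100]: 00000000  (ones: 0)
  rows 40-47 [p,q,r,s=0101]: 00000000  (ones: 0)
  rows 48-55 [p,q,r,s=0110]: 00000000  (ones: 0)
  rows 56-63 [p,q,r,s=0111]: 00000000  (ones: 0)
  rows 64-71 [p,q,r,s=1000]: 11110000  (ones: 4)
  rows 72-79 [p,q,r,s=1001]: 11110000  (ones: 4)
  rows 80-87 [p,q,r,s=1010]: 11110000  (ones: 4)
  rows 88-95 [p,q,r,s=1011]: 11110000  (ones: 4)
  rows 96-103 [p,q,r,s=1100]: 00000000  (ones: 0)
  rows 104-111 [p,q,r,s=1101]: 00000000  (ones: 0)
  rows 112-119 [p,q,r,s=1110]: 00000000  (ones: 0)
  rows 120-127 [p,q,r,s=1111]: 00000000  (ones: 0)
Disagreements = 4+4+4+4+0+0+0+0+4+4+4+4+0+0+0+0 = 32

32


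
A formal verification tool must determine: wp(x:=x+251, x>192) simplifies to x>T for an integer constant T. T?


Formula: wp(x:=E, P) = P[E/x] (substitute E for x in postcondition)
Step 1: Postcondition: x>192
Step 2: Substitute x+251 for x: x+251>192
Step 3: Solve for x: x > 192-251 = -59

-59


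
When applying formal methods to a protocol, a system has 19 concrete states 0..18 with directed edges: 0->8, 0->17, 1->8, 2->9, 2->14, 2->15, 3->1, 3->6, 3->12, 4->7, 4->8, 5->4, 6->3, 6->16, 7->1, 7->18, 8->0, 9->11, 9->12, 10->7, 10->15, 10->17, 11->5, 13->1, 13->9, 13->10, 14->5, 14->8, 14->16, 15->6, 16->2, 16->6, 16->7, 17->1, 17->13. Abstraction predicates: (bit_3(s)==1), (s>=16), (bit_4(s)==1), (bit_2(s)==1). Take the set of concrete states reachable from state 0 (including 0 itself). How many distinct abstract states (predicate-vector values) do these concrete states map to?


BFS from 0:
Concrete reachable: {0, 1, 2, 3, 4, 5, 6, 7, 8, 9, 10, 11, 12, 13, 14, 15, 16, 17, 18}
Abstract via predicates (bit_3(s)==1), (s>=16), (bit_4(s)==1), (bit_2(s)==1):
  (0,0,0,0) <- {0, 1, 2, 3}
  (0,0,0,1) <- {4, 5, 6, 7}
  (0,1,1,0) <- {16, 17, 18}
  (1,0,0,0) <- {8, 9, 10, 11}
  (1,0,0,1) <- {12, 13, 14, 15}
Distinct abstract states = 5

5


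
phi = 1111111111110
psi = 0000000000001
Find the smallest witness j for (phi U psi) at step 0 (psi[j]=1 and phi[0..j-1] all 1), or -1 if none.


(phi U psi) at 0: need smallest j with psi[j]=1 and phi[i]=1 for all i in [0,j).
Scan from step 0:
  step 0: phi=1, psi=0 -> continue
  step 1: phi=1, psi=0 -> continue
  step 2: phi=1, psi=0 -> continue
  step 3: phi=1, psi=0 -> continue
  step 12: psi=1 and phi held for [0,12) -> witness found
Witness step = 12

12


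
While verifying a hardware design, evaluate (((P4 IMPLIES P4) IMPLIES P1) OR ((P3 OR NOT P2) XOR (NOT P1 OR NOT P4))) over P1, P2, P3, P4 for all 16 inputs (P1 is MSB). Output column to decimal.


Formula: (((P4 IMPLIES P4) IMPLIES P1) OR ((P3 OR NOT P2) XOR (NOT P1 OR NOT P4))) over P1, P2, P3, P4 (16 rows)
Evaluate each row (bits = P1,P2,P3,P4, MSB first):
  row 0 [0000]: (((0 IMPLIES 0) IMPLIES 0) OR ((0 OR NOT 0) XOR (NOT 0 OR NOT 0))) -> 0
  row 1 [0001]: (((1 IMPLIES 1) IMPLIES 0) OR ((0 OR NOT 0) XOR (NOT 0 OR NOT 1))) -> 0
  row 2 [0010]: (((0 IMPLIES 0) IMPLIES 0) OR ((1 OR NOT 0) XOR (NOT 0 OR NOT 0))) -> 0
  row 3 [0011]: (((1 IMPLIES 1) IMPLIES 0) OR ((1 OR NOT 0) XOR (NOT 0 OR NOT 1))) -> 0
  row 4 [0100]: (((0 IMPLIES 0) IMPLIES 0) OR ((0 OR NOT 1) XOR (NOT 0 OR NOT 0))) -> 1
  row 5 [0101]: (((1 IMPLIES 1) IMPLIES 0) OR ((0 OR NOT 1) XOR (NOT 0 OR NOT 1))) -> 1
  row 6 [0110]: (((0 IMPLIES 0) IMPLIES 0) OR ((1 OR NOT 1) XOR (NOT 0 OR NOT 0))) -> 0
  row 7 [0111]: (((1 IMPLIES 1) IMPLIES 0) OR ((1 OR NOT 1) XOR (NOT 0 OR NOT 1))) -> 0
  row 8 [1000]: (((0 IMPLIES 0) IMPLIES 1) OR ((0 OR NOT 0) XOR (NOT 1 OR NOT 0))) -> 1
  row 9 [1001]: (((1 IMPLIES 1) IMPLIES 1) OR ((0 OR NOT 0) XOR (NOT 1 OR NOT 1))) -> 1
  row 10 [1010]: (((0 IMPLIES 0) IMPLIES 1) OR ((1 OR NOT 0) XOR (NOT 1 OR NOT 0))) -> 1
  row 11 [1011]: (((1 IMPLIES 1) IMPLIES 1) OR ((1 OR NOT 0) XOR (NOT 1 OR NOT 1))) -> 1
  row 12 [1100]: (((0 IMPLIES 0) IMPLIES 1) OR ((0 OR NOT 1) XOR (NOT 1 OR NOT 0))) -> 1
  row 13 [1101]: (((1 IMPLIES 1) IMPLIES 1) OR ((0 OR NOT 1) XOR (NOT 1 OR NOT 1))) -> 1
  row 14 [1110]: (((0 IMPLIES 0) IMPLIES 1) OR ((1 OR NOT 1) XOR (NOT 1 OR NOT 0))) -> 1
  row 15 [1111]: (((1 IMPLIES 1) IMPLIES 1) OR ((1 OR NOT 1) XOR (NOT 1 OR NOT 1))) -> 1
Full result column, 4 rows per line (P1,P2 fixed per line; P3,P4 runs 00..11 left to right):
  rows 0-3 [P1,P2=00]: 0000  = hex 0
  rows 4-7 [P1,P2=01]: 1100  = hex C
  rows 8-11 [P1,P2=10]: 1111  = hex F
  rows 12-15 [P1,P2=11]: 1111  = hex F
Output column (row 0 .. row 15) = 0000110011111111
Output column grouped in 4s = 0000 1100 1111 1111 = 0x0CFF
Convert to decimal digit by digit (value = value*16 + digit):
  0 -> 0
  0*16 + 12 (C) = 12
  12*16 + 15 (F) = 207
  207*16 + 15 (F) = 3327
Decimal = 3327

3327


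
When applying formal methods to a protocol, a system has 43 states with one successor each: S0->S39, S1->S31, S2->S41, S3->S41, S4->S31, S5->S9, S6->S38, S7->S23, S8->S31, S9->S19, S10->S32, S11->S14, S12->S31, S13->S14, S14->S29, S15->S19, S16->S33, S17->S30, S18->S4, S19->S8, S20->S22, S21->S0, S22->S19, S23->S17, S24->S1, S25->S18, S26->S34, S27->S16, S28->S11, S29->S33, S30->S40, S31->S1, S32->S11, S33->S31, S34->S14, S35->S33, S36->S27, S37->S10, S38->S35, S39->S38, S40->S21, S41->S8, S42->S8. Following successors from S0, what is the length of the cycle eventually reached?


Trace from S0 until a state repeats:
  S0 -> S39 -> S38 -> S35 -> S33 -> S31 -> S1 -> S31
S31 first seen at step 5, revisited at step 7.
Cycle length = 7 - 5 = 2

2


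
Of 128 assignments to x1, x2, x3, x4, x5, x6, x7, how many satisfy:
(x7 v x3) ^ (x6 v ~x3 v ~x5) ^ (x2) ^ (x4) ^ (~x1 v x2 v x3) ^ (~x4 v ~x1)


CNF with 6 clauses over 7 vars (128 assignments).
An assignment satisfies CNF iff every clause has >=1 true literal.
Check each row (bits = x1,x2,x3,x4,x5,x6,x7; clause T/F shown):
  row 0 [0000000]: clauses=FTFFTT -> 0
  row 1 [0000001]: clauses=TTFFTT -> 0
  row 2 [0000010]: clauses=FTFFTT -> 0
  row 3 [0000011]: clauses=TTFFTT -> 0
  row 4 [0000100]: clauses=FTFFTT -> 0
  (every remaining row is evaluated the same way; all 128 results are listed next)
Full result column, 8 rows per line (x1,x2,x3,x4 fixed per line; x5,x6,x7 runs 000..111 left to right):
  rows 0-7 [x1,x2,x3,x4=0000]: 00000000  (ones: 0)
  rows 8-15 [x1,x2,x3,x4=0001]: 00000000  (ones: 0)
  rows 16-23 [x1,x2,x3,x4=0010]: 00000000  (ones: 0)
  rows 24-31 [x1,x2,x3,x4=0011]: 00000000  (ones: 0)
  rows 32-39 [x1,x2,x3,x4=0100]: 00000000  (ones: 0)
  rows 40-47 [x1,x2,x3,x4=0101]: 01010101  (ones: 4)
  rows 48-55 [x1,x2,x3,x4=0110]: 00000000  (ones: 0)
  rows 56-63 [x1,x2,x3,x4=0111]: 11110011  (ones: 6)
  rows 64-71 [x1,x2,x3,x4=1000]: 00000000  (ones: 0)
  rows 72-79 [x1,x2,x3,x4=1001]: 00000000  (ones: 0)
  rows 80-87 [x1,x2,x3,x4=1010]: 00000000  (ones: 0)
  rows 88-95 [x1,x2,x3,x4=1011]: 00000000  (ones: 0)
  rows 96-103 [x1,x2,x3,x4=1100]: 00000000  (ones: 0)
  rows 104-111 [x1,x2,x3,x4=1101]: 00000000  (ones: 0)
  rows 112-119 [x1,x2,x3,x4=1110]: 00000000  (ones: 0)
  rows 120-127 [x1,x2,x3,x4=1111]: 00000000  (ones: 0)
Satisfying assignments = 0+0+0+0+0+4+0+6+0+0+0+0+0+0+0+0 = 10

10


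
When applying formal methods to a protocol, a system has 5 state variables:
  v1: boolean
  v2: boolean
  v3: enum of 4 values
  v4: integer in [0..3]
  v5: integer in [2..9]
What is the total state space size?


State space = product of domain sizes of all variables.
Domain sizes:
  v1 (boolean): 2
  v2 (boolean): 2
  v3 (enum of 4 values): 4
  v4 (integer in [0..3]): 4
  v5 (integer in [2..9]): 8
Product = 2 * 2 * 4 * 4 * 8 = 512

512


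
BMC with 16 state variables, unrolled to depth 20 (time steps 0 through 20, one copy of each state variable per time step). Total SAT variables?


BMC unrolls to depth k, creating one copy of each state var for steps 0..k.
Step count = 20 + 1 = 21 (steps 0 through 20)
Vars per step = 16
Total = 16 * 21 = 336

336


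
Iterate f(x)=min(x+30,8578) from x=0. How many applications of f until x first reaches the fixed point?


Step 1: x=0, cap=8578, increment=30
Step 2: x grows by 30 each step until capped at 8578; fixed point is x=8578
Step 3: iterations = ceil(8578/30) = 286

286


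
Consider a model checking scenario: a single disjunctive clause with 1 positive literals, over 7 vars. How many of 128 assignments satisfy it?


Step 1: Total=2^7=128
Step 2: Unsat when all 1 false: 2^6=64
Step 3: Sat=128-64=64

64


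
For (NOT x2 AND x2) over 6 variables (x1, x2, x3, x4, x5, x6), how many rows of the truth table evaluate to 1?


Formula: (NOT x2 AND x2) over 6 vars (64 rows)
Evaluate each row (x1, x2, x3, x4, x5, x6 as bits, MSB first):
  row 0 [000000]: (NOT 0 AND 0) -> 0
  row 1 [000001]: (NOT 0 AND 0) -> 0
  row 2 [000010]: (NOT 0 AND 0) -> 0
  row 3 [000011]: (NOT 0 AND 0) -> 0
  row 4 [000100]: (NOT 0 AND 0) -> 0
  (every remaining row is evaluated the same way; all 64 results are listed next)
Full result column, 8 rows per line (x1,x2,x3 fixed per line; x4,x5,x6 runs 000..111 left to right):
  rows 0-7 [x1,x2,x3=000]: 00000000  (ones: 0)
  rows 8-15 [x1,x2,x3=001]: 00000000  (ones: 0)
  rows 16-23 [x1,x2,x3=010]: 00000000  (ones: 0)
  rows 24-31 [x1,x2,x3=011]: 00000000  (ones: 0)
  rows 32-39 [x1,x2,x3=100]: 00000000  (ones: 0)
  rows 40-47 [x1,x2,x3=101]: 00000000  (ones: 0)
  rows 48-55 [x1,x2,x3=110]: 00000000  (ones: 0)
  rows 56-63 [x1,x2,x3=111]: 00000000  (ones: 0)
Count of 1-rows = 0+0+0+0+0+0+0+0 = 0

0


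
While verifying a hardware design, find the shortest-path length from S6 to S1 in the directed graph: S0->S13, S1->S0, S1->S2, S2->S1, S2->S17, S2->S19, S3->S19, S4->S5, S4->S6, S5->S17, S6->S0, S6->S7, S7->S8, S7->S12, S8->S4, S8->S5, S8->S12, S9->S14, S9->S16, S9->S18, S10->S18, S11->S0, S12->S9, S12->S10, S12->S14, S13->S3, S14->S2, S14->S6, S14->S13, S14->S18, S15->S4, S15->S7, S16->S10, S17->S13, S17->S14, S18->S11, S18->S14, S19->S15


BFS layer-by-layer from S6:
  dist 0: {S6}
  dist 1: {S0, S7}
  dist 2: {S8, S12, S13}
  dist 3: {S3, S4, S5, S9, S10, S14}
  dist 4: {S2, S16, S17, S18, S19}
  dist 5: {S1, S11, S15}
  -> S1 reached at distance 5
Shortest path length = 5

5


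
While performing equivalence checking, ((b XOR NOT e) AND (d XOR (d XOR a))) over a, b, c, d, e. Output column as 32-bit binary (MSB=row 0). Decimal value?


Formula: ((b XOR NOT e) AND (d XOR (d XOR a))) over a, b, c, d, e (32 rows)
Evaluate each row (bits = a,b,c,d,e, MSB first):
  row 0 [00000]: ((0 XOR NOT 0) AND (0 XOR (0 XOR 0))) -> 0
  row 1 [00001]: ((0 XOR NOT 1) AND (0 XOR (0 XOR 0))) -> 0
  row 2 [00010]: ((0 XOR NOT 0) AND (1 XOR (1 XOR 0))) -> 0
  row 3 [00011]: ((0 XOR NOT 1) AND (1 XOR (1 XOR 0))) -> 0
  row 4 [00100]: ((0 XOR NOT 0) AND (0 XOR (0 XOR 0))) -> 0
  row 5 [00101]: ((0 XOR NOT 1) AND (0 XOR (0 XOR 0))) -> 0
  row 6 [00110]: ((0 XOR NOT 0) AND (1 XOR (1 XOR 0))) -> 0
  row 7 [00111]: ((0 XOR NOT 1) AND (1 XOR (1 XOR 0))) -> 0
  row 8 [01000]: ((1 XOR NOT 0) AND (0 XOR (0 XOR 0))) -> 0
  row 9 [01001]: ((1 XOR NOT 1) AND (0 XOR (0 XOR 0))) -> 0
  row 10 [01010]: ((1 XOR NOT 0) AND (1 XOR (1 XOR 0))) -> 0
  row 11 [01011]: ((1 XOR NOT 1) AND (1 XOR (1 XOR 0))) -> 0
  row 12 [01100]: ((1 XOR NOT 0) AND (0 XOR (0 XOR 0))) -> 0
  row 13 [01101]: ((1 XOR NOT 1) AND (0 XOR (0 XOR 0))) -> 0
  row 14 [01110]: ((1 XOR NOT 0) AND (1 XOR (1 XOR 0))) -> 0
  row 15 [01111]: ((1 XOR NOT 1) AND (1 XOR (1 XOR 0))) -> 0
  row 16 [10000]: ((0 XOR NOT 0) AND (0 XOR (0 XOR 1))) -> 1
  row 17 [10001]: ((0 XOR NOT 1) AND (0 XOR (0 XOR 1))) -> 0
  row 18 [10010]: ((0 XOR NOT 0) AND (1 XOR (1 XOR 1))) -> 1
  row 19 [10011]: ((0 XOR NOT 1) AND (1 XOR (1 XOR 1))) -> 0
  row 20 [10100]: ((0 XOR NOT 0) AND (0 XOR (0 XOR 1))) -> 1
  row 21 [10101]: ((0 XOR NOT 1) AND (0 XOR (0 XOR 1))) -> 0
  row 22 [10110]: ((0 XOR NOT 0) AND (1 XOR (1 XOR 1))) -> 1
  row 23 [10111]: ((0 XOR NOT 1) AND (1 XOR (1 XOR 1))) -> 0
  row 24 [11000]: ((1 XOR NOT 0) AND (0 XOR (0 XOR 1))) -> 0
  row 25 [11001]: ((1 XOR NOT 1) AND (0 XOR (0 XOR 1))) -> 1
  row 26 [11010]: ((1 XOR NOT 0) AND (1 XOR (1 XOR 1))) -> 0
  row 27 [11011]: ((1 XOR NOT 1) AND (1 XOR (1 XOR 1))) -> 1
  row 28 [11100]: ((1 XOR NOT 0) AND (0 XOR (0 XOR 1))) -> 0
  row 29 [11101]: ((1 XOR NOT 1) AND (0 XOR (0 XOR 1))) -> 1
  row 30 [11110]: ((1 XOR NOT 0) AND (1 XOR (1 XOR 1))) -> 0
  row 31 [11111]: ((1 XOR NOT 1) AND (1 XOR (1 XOR 1))) -> 1
Full result column, 4 rows per line (a,b,c fixed per line; d,e runs 00..11 left to right):
  rows 0-3 [a,b,c=000]: 0000  = hex 0
  rows 4-7 [a,b,c=001]: 0000  = hex 0
  rows 8-11 [a,b,c=010]: 0000  = hex 0
  rows 12-15 [a,b,c=011]: 0000  = hex 0
  rows 16-19 [a,b,c=100]: 1010  = hex A
  rows 20-23 [a,b,c=101]: 1010  = hex A
  rows 24-27 [a,b,c=110]: 0101  = hex 5
  rows 28-31 [a,b,c=111]: 0101  = hex 5
Output column (row 0 .. row 31) = 00000000000000001010101001010101
Output column grouped in 4s = 0000 0000 0000 0000 1010 1010 0101 0101 = 0x0000AA55
Convert to decimal digit by digit (value = value*16 + digit):
  0 -> 0
  0*16 + 0 = 0
  0*16 + 0 = 0
  0*16 + 0 = 0
  0*16 + 10 (A) = 10
  10*16 + 10 (A) = 170
  170*16 + 5 = 2725
  2725*16 + 5 = 43605
Decimal = 43605

43605


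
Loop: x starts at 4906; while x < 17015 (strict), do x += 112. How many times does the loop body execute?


Step 1: x goes from 4906 toward 17015 by 112; the body runs while x<17015, so iterations = ceil((bound-start)/step)
Step 2: Distance=12109
Step 3: ceil(12109/112)=109

109


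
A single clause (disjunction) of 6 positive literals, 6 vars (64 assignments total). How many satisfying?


Step 1: Total=2^6=64
Step 2: Unsat when all 6 false: 2^0=1
Step 3: Sat=64-1=63

63


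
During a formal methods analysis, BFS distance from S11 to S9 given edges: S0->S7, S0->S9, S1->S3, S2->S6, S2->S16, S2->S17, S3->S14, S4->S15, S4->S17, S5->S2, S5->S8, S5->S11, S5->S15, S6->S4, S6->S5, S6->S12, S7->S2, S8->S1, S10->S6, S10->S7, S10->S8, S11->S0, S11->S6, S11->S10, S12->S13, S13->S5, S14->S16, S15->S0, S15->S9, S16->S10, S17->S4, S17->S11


BFS layer-by-layer from S11:
  dist 0: {S11}
  dist 1: {S0, S6, S10}
  dist 2: {S4, S5, S7, S8, S9, S12}
  -> S9 reached at distance 2
Shortest path length = 2

2


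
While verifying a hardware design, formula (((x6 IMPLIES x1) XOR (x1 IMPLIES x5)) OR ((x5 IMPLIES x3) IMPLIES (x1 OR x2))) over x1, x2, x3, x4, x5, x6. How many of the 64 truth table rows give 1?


Formula: (((x6 IMPLIES x1) XOR (x1 IMPLIES x5)) OR ((x5 IMPLIES x3) IMPLIES (x1 OR x2))) over 6 vars (64 rows)
Evaluate each row (x1, x2, x3, x4, x5, x6 as bits, MSB first):
  row 0 [000000]: (((0 IMPLIES 0) XOR (0 IMPLIES 0)) OR ((0 IMPLIES 0) IMPLIES (0 OR 0))) -> 0
  row 1 [000001]: (((1 IMPLIES 0) XOR (0 IMPLIES 0)) OR ((0 IMPLIES 0) IMPLIES (0 OR 0))) -> 1
  row 2 [000010]: (((0 IMPLIES 0) XOR (0 IMPLIES 1)) OR ((1 IMPLIES 0) IMPLIES (0 OR 0))) -> 1
  row 3 [000011]: (((1 IMPLIES 0) XOR (0 IMPLIES 1)) OR ((1 IMPLIES 0) IMPLIES (0 OR 0))) -> 1
  row 4 [000100]: (((0 IMPLIES 0) XOR (0 IMPLIES 0)) OR ((0 IMPLIES 0) IMPLIES (0 OR 0))) -> 0
  (every remaining row is evaluated the same way; all 64 results are listed next)
Full result column, 8 rows per line (x1,x2,x3 fixed per line; x4,x5,x6 runs 000..111 left to right):
  rows 0-7 [x1,x2,x3=000]: 01110111  (ones: 6)
  rows 8-15 [x1,x2,x3=001]: 01010101  (ones: 4)
  rows 16-23 [x1,x2,x3=010]: 11111111  (ones: 8)
  rows 24-31 [x1,x2,x3=011]: 11111111  (ones: 8)
  rows 32-39 [x1,x2,x3=100]: 11111111  (ones: 8)
  rows 40-47 [x1,x2,x3=101]: 11111111  (ones: 8)
  rows 48-55 [x1,x2,x3=110]: 11111111  (ones: 8)
  rows 56-63 [x1,x2,x3=111]: 11111111  (ones: 8)
Count of 1-rows = 6+4+8+8+8+8+8+8 = 58

58


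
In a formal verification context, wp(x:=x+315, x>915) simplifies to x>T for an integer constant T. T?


Formula: wp(x:=E, P) = P[E/x] (substitute E for x in postcondition)
Step 1: Postcondition: x>915
Step 2: Substitute x+315 for x: x+315>915
Step 3: Solve for x: x > 915-315 = 600

600


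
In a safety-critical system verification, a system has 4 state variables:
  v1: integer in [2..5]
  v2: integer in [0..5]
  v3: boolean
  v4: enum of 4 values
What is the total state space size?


State space = product of domain sizes of all variables.
Domain sizes:
  v1 (integer in [2..5]): 4
  v2 (integer in [0..5]): 6
  v3 (boolean): 2
  v4 (enum of 4 values): 4
Product = 4 * 6 * 2 * 4 = 192

192


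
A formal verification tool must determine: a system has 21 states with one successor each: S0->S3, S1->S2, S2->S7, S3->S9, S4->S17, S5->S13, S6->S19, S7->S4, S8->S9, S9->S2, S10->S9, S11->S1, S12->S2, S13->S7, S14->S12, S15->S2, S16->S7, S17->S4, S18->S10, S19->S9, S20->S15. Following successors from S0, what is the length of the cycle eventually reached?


Trace from S0 until a state repeats:
  S0 -> S3 -> S9 -> S2 -> S7 -> S4 -> S17 -> S4
S4 first seen at step 5, revisited at step 7.
Cycle length = 7 - 5 = 2

2


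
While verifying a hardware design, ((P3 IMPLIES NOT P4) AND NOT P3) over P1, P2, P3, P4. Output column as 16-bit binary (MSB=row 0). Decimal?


Formula: ((P3 IMPLIES NOT P4) AND NOT P3) over P1, P2, P3, P4 (16 rows)
Evaluate each row (bits = P1,P2,P3,P4, MSB first):
  row 0 [0000]: ((0 IMPLIES NOT 0) AND NOT 0) -> 1
  row 1 [0001]: ((0 IMPLIES NOT 1) AND NOT 0) -> 1
  row 2 [0010]: ((1 IMPLIES NOT 0) AND NOT 1) -> 0
  row 3 [0011]: ((1 IMPLIES NOT 1) AND NOT 1) -> 0
  row 4 [0100]: ((0 IMPLIES NOT 0) AND NOT 0) -> 1
  row 5 [0101]: ((0 IMPLIES NOT 1) AND NOT 0) -> 1
  row 6 [0110]: ((1 IMPLIES NOT 0) AND NOT 1) -> 0
  row 7 [0111]: ((1 IMPLIES NOT 1) AND NOT 1) -> 0
  row 8 [1000]: ((0 IMPLIES NOT 0) AND NOT 0) -> 1
  row 9 [1001]: ((0 IMPLIES NOT 1) AND NOT 0) -> 1
  row 10 [1010]: ((1 IMPLIES NOT 0) AND NOT 1) -> 0
  row 11 [1011]: ((1 IMPLIES NOT 1) AND NOT 1) -> 0
  row 12 [1100]: ((0 IMPLIES NOT 0) AND NOT 0) -> 1
  row 13 [1101]: ((0 IMPLIES NOT 1) AND NOT 0) -> 1
  row 14 [1110]: ((1 IMPLIES NOT 0) AND NOT 1) -> 0
  row 15 [1111]: ((1 IMPLIES NOT 1) AND NOT 1) -> 0
Full result column, 4 rows per line (P1,P2 fixed per line; P3,P4 runs 00..11 left to right):
  rows 0-3 [P1,P2=00]: 1100  = hex C
  rows 4-7 [P1,P2=01]: 1100  = hex C
  rows 8-11 [P1,P2=10]: 1100  = hex C
  rows 12-15 [P1,P2=11]: 1100  = hex C
Output column (row 0 .. row 15) = 1100110011001100
Output column grouped in 4s = 1100 1100 1100 1100 = 0xCCCC
Convert to decimal digit by digit (value = value*16 + digit):
  C -> 12
  12*16 + 12 (C) = 204
  204*16 + 12 (C) = 3276
  3276*16 + 12 (C) = 52428
Decimal = 52428

52428


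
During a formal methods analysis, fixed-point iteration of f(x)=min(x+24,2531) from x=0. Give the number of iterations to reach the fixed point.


Step 1: x=0, cap=2531, increment=24
Step 2: x grows by 24 each step until capped at 2531; fixed point is x=2531
Step 3: iterations = ceil(2531/24) = 106

106


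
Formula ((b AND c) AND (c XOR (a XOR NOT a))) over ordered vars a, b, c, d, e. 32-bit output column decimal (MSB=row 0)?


Formula: ((b AND c) AND (c XOR (a XOR NOT a))) over a, b, c, d, e (32 rows)
Evaluate each row (bits = a,b,c,d,e, MSB first):
  row 0 [00000]: ((0 AND 0) AND (0 XOR (0 XOR NOT 0))) -> 0
  row 1 [00001]: ((0 AND 0) AND (0 XOR (0 XOR NOT 0))) -> 0
  row 2 [00010]: ((0 AND 0) AND (0 XOR (0 XOR NOT 0))) -> 0
  row 3 [00011]: ((0 AND 0) AND (0 XOR (0 XOR NOT 0))) -> 0
  row 4 [00100]: ((0 AND 1) AND (1 XOR (0 XOR NOT 0))) -> 0
  row 5 [00101]: ((0 AND 1) AND (1 XOR (0 XOR NOT 0))) -> 0
  row 6 [00110]: ((0 AND 1) AND (1 XOR (0 XOR NOT 0))) -> 0
  row 7 [00111]: ((0 AND 1) AND (1 XOR (0 XOR NOT 0))) -> 0
  row 8 [01000]: ((1 AND 0) AND (0 XOR (0 XOR NOT 0))) -> 0
  row 9 [01001]: ((1 AND 0) AND (0 XOR (0 XOR NOT 0))) -> 0
  row 10 [01010]: ((1 AND 0) AND (0 XOR (0 XOR NOT 0))) -> 0
  row 11 [01011]: ((1 AND 0) AND (0 XOR (0 XOR NOT 0))) -> 0
  row 12 [01100]: ((1 AND 1) AND (1 XOR (0 XOR NOT 0))) -> 0
  row 13 [01101]: ((1 AND 1) AND (1 XOR (0 XOR NOT 0))) -> 0
  row 14 [01110]: ((1 AND 1) AND (1 XOR (0 XOR NOT 0))) -> 0
  row 15 [01111]: ((1 AND 1) AND (1 XOR (0 XOR NOT 0))) -> 0
  row 16 [10000]: ((0 AND 0) AND (0 XOR (1 XOR NOT 1))) -> 0
  row 17 [10001]: ((0 AND 0) AND (0 XOR (1 XOR NOT 1))) -> 0
  row 18 [10010]: ((0 AND 0) AND (0 XOR (1 XOR NOT 1))) -> 0
  row 19 [10011]: ((0 AND 0) AND (0 XOR (1 XOR NOT 1))) -> 0
  row 20 [10100]: ((0 AND 1) AND (1 XOR (1 XOR NOT 1))) -> 0
  row 21 [10101]: ((0 AND 1) AND (1 XOR (1 XOR NOT 1))) -> 0
  row 22 [10110]: ((0 AND 1) AND (1 XOR (1 XOR NOT 1))) -> 0
  row 23 [10111]: ((0 AND 1) AND (1 XOR (1 XOR NOT 1))) -> 0
  row 24 [11000]: ((1 AND 0) AND (0 XOR (1 XOR NOT 1))) -> 0
  row 25 [11001]: ((1 AND 0) AND (0 XOR (1 XOR NOT 1))) -> 0
  row 26 [11010]: ((1 AND 0) AND (0 XOR (1 XOR NOT 1))) -> 0
  row 27 [11011]: ((1 AND 0) AND (0 XOR (1 XOR NOT 1))) -> 0
  row 28 [11100]: ((1 AND 1) AND (1 XOR (1 XOR NOT 1))) -> 0
  row 29 [11101]: ((1 AND 1) AND (1 XOR (1 XOR NOT 1))) -> 0
  row 30 [11110]: ((1 AND 1) AND (1 XOR (1 XOR NOT 1))) -> 0
  row 31 [11111]: ((1 AND 1) AND (1 XOR (1 XOR NOT 1))) -> 0
Full result column, 4 rows per line (a,b,c fixed per line; d,e runs 00..11 left to right):
  rows 0-3 [a,b,c=000]: 0000  = hex 0
  rows 4-7 [a,b,c=001]: 0000  = hex 0
  rows 8-11 [a,b,c=010]: 0000  = hex 0
  rows 12-15 [a,b,c=011]: 0000  = hex 0
  rows 16-19 [a,b,c=100]: 0000  = hex 0
  rows 20-23 [a,b,c=101]: 0000  = hex 0
  rows 24-27 [a,b,c=110]: 0000  = hex 0
  rows 28-31 [a,b,c=111]: 0000  = hex 0
Output column (row 0 .. row 31) = 00000000000000000000000000000000
Output column grouped in 4s = 0000 0000 0000 0000 0000 0000 0000 0000 = 0x00000000
Convert to decimal digit by digit (value = value*16 + digit):
  0 -> 0
  0*16 + 0 = 0
  0*16 + 0 = 0
  0*16 + 0 = 0
  0*16 + 0 = 0
  0*16 + 0 = 0
  0*16 + 0 = 0
  0*16 + 0 = 0
Decimal = 0

0


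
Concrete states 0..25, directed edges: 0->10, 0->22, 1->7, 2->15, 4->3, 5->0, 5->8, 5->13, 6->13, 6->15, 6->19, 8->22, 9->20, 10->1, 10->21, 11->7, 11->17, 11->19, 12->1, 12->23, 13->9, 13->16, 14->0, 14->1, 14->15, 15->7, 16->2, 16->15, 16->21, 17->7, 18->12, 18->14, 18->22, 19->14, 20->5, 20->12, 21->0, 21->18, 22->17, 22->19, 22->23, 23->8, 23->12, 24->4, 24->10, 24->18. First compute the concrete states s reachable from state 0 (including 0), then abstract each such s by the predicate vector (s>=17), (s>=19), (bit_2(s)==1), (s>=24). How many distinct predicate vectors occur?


BFS from 0:
Concrete reachable: {0, 1, 7, 8, 10, 12, 14, 15, 17, 18, 19, 21, 22, 23}
Abstract via predicates (s>=17), (s>=19), (bit_2(s)==1), (s>=24):
  (0,0,0,0) <- {0, 1, 8, 10}
  (0,0,1,0) <- {7, 12, 14, 15}
  (1,0,0,0) <- {17, 18}
  (1,1,0,0) <- {19}
  (1,1,1,0) <- {21, 22, 23}
Distinct abstract states = 5

5


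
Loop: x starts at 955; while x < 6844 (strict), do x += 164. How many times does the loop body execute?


Step 1: x goes from 955 toward 6844 by 164; the body runs while x<6844, so iterations = ceil((bound-start)/step)
Step 2: Distance=5889
Step 3: ceil(5889/164)=36

36


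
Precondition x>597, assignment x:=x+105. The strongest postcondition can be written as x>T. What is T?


Formula: sp(P, x:=E) = exists old_x. (x = E[old_x/x]) AND P[old_x/x] (old_x is the value of x before the assignment; eliminate old_x by solving x = E[old_x/x] for old_x)
Step 1: Precondition P: x>597, i.e. old_x > 597
Step 2: Assignment gives x = old_x + 105, so old_x = x - 105
Step 3: Substitute into P: x - 105 > 597
Step 4: Simplify: x > 597+105 = 702

702


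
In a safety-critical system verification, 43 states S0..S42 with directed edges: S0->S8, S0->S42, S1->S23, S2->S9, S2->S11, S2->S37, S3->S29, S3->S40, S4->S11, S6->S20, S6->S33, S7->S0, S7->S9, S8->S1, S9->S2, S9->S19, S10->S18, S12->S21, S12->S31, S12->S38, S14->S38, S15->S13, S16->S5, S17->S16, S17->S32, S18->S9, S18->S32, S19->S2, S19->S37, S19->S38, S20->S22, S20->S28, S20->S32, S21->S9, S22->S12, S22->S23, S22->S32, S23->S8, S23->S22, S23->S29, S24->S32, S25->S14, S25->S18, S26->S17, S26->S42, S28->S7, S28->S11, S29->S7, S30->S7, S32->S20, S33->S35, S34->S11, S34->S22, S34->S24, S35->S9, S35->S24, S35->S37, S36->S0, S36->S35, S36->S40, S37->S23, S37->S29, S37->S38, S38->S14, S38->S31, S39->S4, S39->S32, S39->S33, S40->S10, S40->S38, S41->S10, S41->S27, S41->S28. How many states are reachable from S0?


BFS from S0:
  layer 0: {S0}
  layer 1: {S8, S42}
  layer 2: {S1}
  layer 3: {S23}
  layer 4: {S22, S29}
  layer 5: {S7, S12, S32}
  layer 6: {S9, S20, S21, S31, S38}
  layer 7: {S2, S14, S19, S28}
  layer 8: {S11, S37}
Reachable set: {S0, S1, S2, S7, S8, S9, S11, S12, S14, S19, S20, S21, S22, S23, S28, S29, S31, S32, S37, S38, S42}
Count = 21

21


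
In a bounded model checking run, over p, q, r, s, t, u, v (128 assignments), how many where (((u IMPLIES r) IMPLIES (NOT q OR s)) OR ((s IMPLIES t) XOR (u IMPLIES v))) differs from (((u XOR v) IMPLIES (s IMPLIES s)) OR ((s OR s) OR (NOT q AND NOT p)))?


F1 = (((u IMPLIES r) IMPLIES (NOT q OR s)) OR ((s IMPLIES t) XOR (u IMPLIES v)))
F2 = (((u XOR v) IMPLIES (s IMPLIES s)) OR ((s OR s) OR (NOT q AND NOT p)))
Evaluate both on each of 128 rows (bits = p,q,r,s,t,u,v):
  row 0 [0000000]: F1=1 F2=1 -> 0
  row 1 [0000001]: F1=1 F2=1 -> 0
  row 2 [0000010]: F1=1 F2=1 -> 0
  row 3 [0000011]: F1=1 F2=1 -> 0
  row 4 [0000100]: F1=1 F2=1 -> 0
  (every remaining row is evaluated the same way; all 128 results are listed next)
Full result column, 8 rows per line (p,q,r,s fixed per line; t,u,v runs 000..111 left to right):
  rows 0-7 [p,q,r,s=0000]: 00000000  (ones: 0)
  rows 8-15 [p,q,r,s=0001]: 00000000  (ones: 0)
  rows 16-23 [p,q,r,s=0010]: 00000000  (ones: 0)
  rows 24-31 [p,q,r,s=0011]: 00000000  (ones: 0)
  rows 32-39 [p,q,r,s=0100]: 11001100  (ones: 4)
  rows 40-47 [p,q,r,s=0101]: 00000000  (ones: 0)
  rows 48-55 [p,q,r,s=0110]: 11011101  (ones: 6)
  rows 56-63 [p,q,r,s=0111]: 00000000  (ones: 0)
  rows 64-71 [p,q,r,s=1000]: 00000000  (ones: 0)
  rows 72-79 [p,q,r,s=1001]: 00000000  (ones: 0)
  rows 80-87 [p,q,r,s=1010]: 00000000  (ones: 0)
  rows 88-95 [p,q,r,s=1011]: 00000000  (ones: 0)
  rows 96-103 [p,q,r,s=1100]: 11001100  (ones: 4)
  rows 104-111 [p,q,r,s=1101]: 00000000  (ones: 0)
  rows 112-119 [p,q,r,s=1110]: 11011101  (ones: 6)
  rows 120-127 [p,q,r,s=1111]: 00000000  (ones: 0)
Disagreements = 0+0+0+0+4+0+6+0+0+0+0+0+4+0+6+0 = 20

20
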